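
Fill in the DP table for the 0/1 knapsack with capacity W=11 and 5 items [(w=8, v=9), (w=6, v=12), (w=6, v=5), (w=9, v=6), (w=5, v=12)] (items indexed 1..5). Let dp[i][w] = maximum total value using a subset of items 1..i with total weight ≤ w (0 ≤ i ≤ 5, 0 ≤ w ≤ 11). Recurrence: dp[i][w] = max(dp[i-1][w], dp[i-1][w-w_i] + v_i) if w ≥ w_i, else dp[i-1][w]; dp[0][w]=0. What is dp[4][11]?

i\w   0   1   2   3   4   5   6   7   8   9  10  11
  0   0   0   0   0   0   0   0   0   0   0   0   0
  1   0   0   0   0   0   0   0   0   9   9   9   9
  2   0   0   0   0   0   0  12  12  12  12  12  12
  3   0   0   0   0   0   0  12  12  12  12  12  12
  4   0   0   0   0   0   0  12  12  12  12  12  12
  5   0   0   0   0   0  12  12  12  12  12  12  24

12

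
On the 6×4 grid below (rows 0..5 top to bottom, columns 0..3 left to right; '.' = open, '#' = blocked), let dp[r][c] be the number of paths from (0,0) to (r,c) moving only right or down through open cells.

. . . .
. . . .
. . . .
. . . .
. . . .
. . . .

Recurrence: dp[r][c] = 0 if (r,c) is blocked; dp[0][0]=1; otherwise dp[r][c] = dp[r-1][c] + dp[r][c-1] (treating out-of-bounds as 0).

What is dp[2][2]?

6

r\c   0   1   2   3
  0   1   1   1   1
  1   1   2   3   4
  2   1   3   6  10
  3   1   4  10  20
  4   1   5  15  35
  5   1   6  21  56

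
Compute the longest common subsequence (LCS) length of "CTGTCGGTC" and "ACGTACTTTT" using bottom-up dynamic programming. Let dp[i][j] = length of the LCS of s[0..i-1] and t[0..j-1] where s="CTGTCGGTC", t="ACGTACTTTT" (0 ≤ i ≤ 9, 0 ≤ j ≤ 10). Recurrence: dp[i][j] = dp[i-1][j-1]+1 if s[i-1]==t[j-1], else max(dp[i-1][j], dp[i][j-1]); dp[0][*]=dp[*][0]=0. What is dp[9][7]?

5

   ''  A  C  G  T  A  C  T  T  T  T
''  0  0  0  0  0  0  0  0  0  0  0
 C  0  0  1  1  1  1  1  1  1  1  1
 T  0  0  1  1  2  2  2  2  2  2  2
 G  0  0  1  2  2  2  2  2  2  2  2
 T  0  0  1  2  3  3  3  3  3  3  3
 C  0  0  1  2  3  3  4  4  4  4  4
 G  0  0  1  2  3  3  4  4  4  4  4
 G  0  0  1  2  3  3  4  4  4  4  4
 T  0  0  1  2  3  3  4  5  5  5  5
 C  0  0  1  2  3  3  4  5  5  5  5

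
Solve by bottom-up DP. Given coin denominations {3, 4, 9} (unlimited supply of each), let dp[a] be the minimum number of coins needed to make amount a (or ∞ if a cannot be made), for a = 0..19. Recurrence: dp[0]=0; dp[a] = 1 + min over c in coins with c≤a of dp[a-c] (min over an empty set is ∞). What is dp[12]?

2

 a  0  1  2  3  4  5  6  7  8  9 10 11 12 13 14 15 16 17 18 19
dp  0  -  -  1  1  -  2  2  2  1  3  3  2  2  4  3  3  3  2  4
(- denotes ∞ / unreachable)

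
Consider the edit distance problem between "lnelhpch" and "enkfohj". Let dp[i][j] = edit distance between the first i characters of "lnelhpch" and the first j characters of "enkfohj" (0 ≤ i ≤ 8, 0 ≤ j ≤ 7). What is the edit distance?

   ''  e  n  k  f  o  h  j
''  0  1  2  3  4  5  6  7
 l  1  1  2  3  4  5  6  7
 n  2  2  1  2  3  4  5  6
 e  3  2  2  2  3  4  5  6
 l  4  3  3  3  3  4  5  6
 h  5  4  4  4  4  4  4  5
 p  6  5  5  5  5  5  5  5
 c  7  6  6  6  6  6  6  6
 h  8  7  7  7  7  7  6  7

7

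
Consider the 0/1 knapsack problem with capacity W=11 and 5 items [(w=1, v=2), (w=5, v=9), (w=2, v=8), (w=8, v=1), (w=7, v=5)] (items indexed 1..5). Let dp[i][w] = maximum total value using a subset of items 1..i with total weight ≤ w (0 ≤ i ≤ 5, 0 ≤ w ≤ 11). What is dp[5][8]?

19

i\w   0   1   2   3   4   5   6   7   8   9  10  11
  0   0   0   0   0   0   0   0   0   0   0   0   0
  1   0   2   2   2   2   2   2   2   2   2   2   2
  2   0   2   2   2   2   9  11  11  11  11  11  11
  3   0   2   8  10  10  10  11  17  19  19  19  19
  4   0   2   8  10  10  10  11  17  19  19  19  19
  5   0   2   8  10  10  10  11  17  19  19  19  19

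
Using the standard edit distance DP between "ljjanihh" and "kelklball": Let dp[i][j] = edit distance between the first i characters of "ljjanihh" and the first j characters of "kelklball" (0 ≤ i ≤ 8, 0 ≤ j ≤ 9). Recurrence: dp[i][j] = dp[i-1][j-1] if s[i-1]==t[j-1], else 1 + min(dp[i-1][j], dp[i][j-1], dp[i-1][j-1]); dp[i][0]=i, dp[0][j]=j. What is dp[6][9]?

7

   ''  k  e  l  k  l  b  a  l  l
''  0  1  2  3  4  5  6  7  8  9
 l  1  1  2  2  3  4  5  6  7  8
 j  2  2  2  3  3  4  5  6  7  8
 j  3  3  3  3  4  4  5  6  7  8
 a  4  4  4  4  4  5  5  5  6  7
 n  5  5  5  5  5  5  6  6  6  7
 i  6  6  6  6  6  6  6  7  7  7
 h  7  7  7  7  7  7  7  7  8  8
 h  8  8  8  8  8  8  8  8  8  9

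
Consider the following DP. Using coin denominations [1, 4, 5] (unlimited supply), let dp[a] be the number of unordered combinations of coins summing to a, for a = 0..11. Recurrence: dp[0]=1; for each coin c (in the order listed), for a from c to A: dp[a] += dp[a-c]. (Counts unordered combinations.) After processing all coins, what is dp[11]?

6

after  coin     0     1     2     3     4     5     6     7     8     9    10    11
          1     1     1     1     1     1     1     1     1     1     1     1     1
          4     1     1     1     1     2     2     2     2     3     3     3     3
          5     1     1     1     1     2     3     3     3     4     5     6     6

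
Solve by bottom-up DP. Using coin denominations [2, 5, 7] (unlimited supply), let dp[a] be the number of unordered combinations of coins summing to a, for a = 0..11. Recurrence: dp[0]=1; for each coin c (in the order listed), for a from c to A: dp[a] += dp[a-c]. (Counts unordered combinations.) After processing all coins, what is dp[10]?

after  coin     0     1     2     3     4     5     6     7     8     9    10    11
          2     1     0     1     0     1     0     1     0     1     0     1     0
          5     1     0     1     0     1     1     1     1     1     1     2     1
          7     1     0     1     0     1     1     1     2     1     2     2     2

2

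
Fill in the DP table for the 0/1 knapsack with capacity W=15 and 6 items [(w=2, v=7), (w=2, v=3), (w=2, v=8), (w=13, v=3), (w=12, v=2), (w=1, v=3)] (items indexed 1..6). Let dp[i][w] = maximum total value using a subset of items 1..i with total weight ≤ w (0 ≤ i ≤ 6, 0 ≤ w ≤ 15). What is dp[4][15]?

18

i\w   0   1   2   3   4   5   6   7   8   9  10  11  12  13  14  15
  0   0   0   0   0   0   0   0   0   0   0   0   0   0   0   0   0
  1   0   0   7   7   7   7   7   7   7   7   7   7   7   7   7   7
  2   0   0   7   7  10  10  10  10  10  10  10  10  10  10  10  10
  3   0   0   8   8  15  15  18  18  18  18  18  18  18  18  18  18
  4   0   0   8   8  15  15  18  18  18  18  18  18  18  18  18  18
  5   0   0   8   8  15  15  18  18  18  18  18  18  18  18  18  18
  6   0   3   8  11  15  18  18  21  21  21  21  21  21  21  21  21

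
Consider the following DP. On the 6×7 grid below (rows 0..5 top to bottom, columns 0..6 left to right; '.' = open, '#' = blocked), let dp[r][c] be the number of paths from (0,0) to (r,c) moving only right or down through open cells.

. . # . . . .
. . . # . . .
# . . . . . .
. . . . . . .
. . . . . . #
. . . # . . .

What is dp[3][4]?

r\c   0   1   2   3   4   5   6
  0   1   1   0   0   0   0   0
  1   1   2   2   0   0   0   0
  2   0   2   4   4   4   4   4
  3   0   2   6  10  14  18  22
  4   0   2   8  18  32  50   0
  5   0   2  10   0  32  82  82

14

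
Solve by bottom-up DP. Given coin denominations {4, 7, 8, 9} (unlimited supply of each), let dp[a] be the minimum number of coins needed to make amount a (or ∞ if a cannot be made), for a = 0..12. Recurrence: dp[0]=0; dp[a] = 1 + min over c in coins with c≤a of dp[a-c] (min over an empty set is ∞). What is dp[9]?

 a  0  1  2  3  4  5  6  7  8  9 10 11 12
dp  0  -  -  -  1  -  -  1  1  1  -  2  2
(- denotes ∞ / unreachable)

1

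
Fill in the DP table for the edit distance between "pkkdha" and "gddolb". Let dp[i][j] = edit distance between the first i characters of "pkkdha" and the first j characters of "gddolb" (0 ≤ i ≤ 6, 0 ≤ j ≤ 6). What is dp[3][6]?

6

   ''  g  d  d  o  l  b
''  0  1  2  3  4  5  6
 p  1  1  2  3  4  5  6
 k  2  2  2  3  4  5  6
 k  3  3  3  3  4  5  6
 d  4  4  3  3  4  5  6
 h  5  5  4  4  4  5  6
 a  6  6  5  5  5  5  6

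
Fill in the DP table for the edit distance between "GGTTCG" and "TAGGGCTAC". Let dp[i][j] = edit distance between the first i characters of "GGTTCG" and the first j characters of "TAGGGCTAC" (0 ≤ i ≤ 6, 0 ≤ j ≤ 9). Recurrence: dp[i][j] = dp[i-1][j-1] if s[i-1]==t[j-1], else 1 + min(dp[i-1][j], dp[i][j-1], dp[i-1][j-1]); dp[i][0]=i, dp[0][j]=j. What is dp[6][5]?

5

   ''  T  A  G  G  G  C  T  A  C
''  0  1  2  3  4  5  6  7  8  9
 G  1  1  2  2  3  4  5  6  7  8
 G  2  2  2  2  2  3  4  5  6  7
 T  3  2  3  3  3  3  4  4  5  6
 T  4  3  3  4  4  4  4  4  5  6
 C  5  4  4  4  5  5  4  5  5  5
 G  6  5  5  4  4  5  5  5  6  6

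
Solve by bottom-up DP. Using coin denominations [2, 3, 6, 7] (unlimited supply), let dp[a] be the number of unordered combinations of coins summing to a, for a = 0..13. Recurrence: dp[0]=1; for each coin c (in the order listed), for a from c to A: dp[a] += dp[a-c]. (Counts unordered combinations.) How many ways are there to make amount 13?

6

after  coin     0     1     2     3     4     5     6     7     8     9    10    11    12    13
          2     1     0     1     0     1     0     1     0     1     0     1     0     1     0
          3     1     0     1     1     1     1     2     1     2     2     2     2     3     2
          6     1     0     1     1     1     1     3     1     3     3     3     3     6     3
          7     1     0     1     1     1     1     3     2     3     4     4     4     7     6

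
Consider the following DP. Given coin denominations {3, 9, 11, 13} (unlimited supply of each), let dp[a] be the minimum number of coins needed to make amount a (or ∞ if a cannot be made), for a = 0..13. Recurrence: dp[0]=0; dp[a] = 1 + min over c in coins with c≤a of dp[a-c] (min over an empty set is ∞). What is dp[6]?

 a  0  1  2  3  4  5  6  7  8  9 10 11 12 13
dp  0  -  -  1  -  -  2  -  -  1  -  1  2  1
(- denotes ∞ / unreachable)

2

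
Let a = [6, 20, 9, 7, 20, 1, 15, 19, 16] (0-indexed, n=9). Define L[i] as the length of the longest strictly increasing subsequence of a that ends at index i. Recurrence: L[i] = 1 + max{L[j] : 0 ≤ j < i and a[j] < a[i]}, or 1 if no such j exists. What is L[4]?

3

   i    0    1    2    3    4    5    6    7    8
a[i]    6   20    9    7   20    1   15   19   16
L[i]    1    2    2    2    3    1    3    4    4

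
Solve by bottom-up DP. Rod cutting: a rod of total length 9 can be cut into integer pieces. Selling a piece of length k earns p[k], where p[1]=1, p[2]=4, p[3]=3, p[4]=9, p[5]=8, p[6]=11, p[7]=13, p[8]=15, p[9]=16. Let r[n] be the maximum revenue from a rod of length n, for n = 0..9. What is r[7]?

14

   n    0    1    2    3    4    5    6    7    8    9
r[n]    0    1    4    5    9   10   13   14   18   19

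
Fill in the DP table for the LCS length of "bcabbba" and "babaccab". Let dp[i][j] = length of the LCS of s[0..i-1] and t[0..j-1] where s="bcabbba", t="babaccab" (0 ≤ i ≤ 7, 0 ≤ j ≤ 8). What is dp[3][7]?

3

   ''  b  a  b  a  c  c  a  b
''  0  0  0  0  0  0  0  0  0
 b  0  1  1  1  1  1  1  1  1
 c  0  1  1  1  1  2  2  2  2
 a  0  1  2  2  2  2  2  3  3
 b  0  1  2  3  3  3  3  3  4
 b  0  1  2  3  3  3  3  3  4
 b  0  1  2  3  3  3  3  3  4
 a  0  1  2  3  4  4  4  4  4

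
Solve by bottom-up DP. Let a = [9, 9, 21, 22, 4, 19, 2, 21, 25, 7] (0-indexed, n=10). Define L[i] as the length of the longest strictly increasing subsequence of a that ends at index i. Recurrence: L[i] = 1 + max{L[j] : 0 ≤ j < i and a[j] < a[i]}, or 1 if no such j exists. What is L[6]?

1

   i    0    1    2    3    4    5    6    7    8    9
a[i]    9    9   21   22    4   19    2   21   25    7
L[i]    1    1    2    3    1    2    1    3    4    2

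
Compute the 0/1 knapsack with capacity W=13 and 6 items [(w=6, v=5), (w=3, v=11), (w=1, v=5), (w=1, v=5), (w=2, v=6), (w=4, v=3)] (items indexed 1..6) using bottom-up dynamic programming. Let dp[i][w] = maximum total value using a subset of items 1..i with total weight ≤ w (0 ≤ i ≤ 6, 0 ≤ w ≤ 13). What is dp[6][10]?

i\w   0   1   2   3   4   5   6   7   8   9  10  11  12  13
  0   0   0   0   0   0   0   0   0   0   0   0   0   0   0
  1   0   0   0   0   0   0   5   5   5   5   5   5   5   5
  2   0   0   0  11  11  11  11  11  11  16  16  16  16  16
  3   0   5   5  11  16  16  16  16  16  16  21  21  21  21
  4   0   5  10  11  16  21  21  21  21  21  21  26  26  26
  5   0   5  10  11  16  21  22  27  27  27  27  27  27  32
  6   0   5  10  11  16  21  22  27  27  27  27  30  30  32

27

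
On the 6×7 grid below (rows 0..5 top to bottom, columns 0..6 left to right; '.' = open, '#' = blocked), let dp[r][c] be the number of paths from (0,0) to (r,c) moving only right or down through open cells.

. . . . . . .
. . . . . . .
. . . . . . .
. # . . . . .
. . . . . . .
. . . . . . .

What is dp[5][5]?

r\c   0   1   2   3   4   5   6
  0   1   1   1   1   1   1   1
  1   1   2   3   4   5   6   7
  2   1   3   6  10  15  21  28
  3   1   0   6  16  31  52  80
  4   1   1   7  23  54 106 186
  5   1   2   9  32  86 192 378

192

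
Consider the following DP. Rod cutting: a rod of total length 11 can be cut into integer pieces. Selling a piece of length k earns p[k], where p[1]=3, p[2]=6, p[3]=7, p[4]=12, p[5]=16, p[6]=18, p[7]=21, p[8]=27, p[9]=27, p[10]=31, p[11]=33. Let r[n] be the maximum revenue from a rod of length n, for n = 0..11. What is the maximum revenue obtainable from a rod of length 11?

36

   n    0    1    2    3    4    5    6    7    8    9   10   11
r[n]    0    3    6    9   12   16   19   22   27   30   33   36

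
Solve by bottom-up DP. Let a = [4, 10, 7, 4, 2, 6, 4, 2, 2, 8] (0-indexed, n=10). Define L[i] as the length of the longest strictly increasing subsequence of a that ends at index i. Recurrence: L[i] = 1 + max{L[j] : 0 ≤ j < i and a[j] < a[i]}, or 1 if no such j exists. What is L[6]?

   i    0    1    2    3    4    5    6    7    8    9
a[i]    4   10    7    4    2    6    4    2    2    8
L[i]    1    2    2    1    1    2    2    1    1    3

2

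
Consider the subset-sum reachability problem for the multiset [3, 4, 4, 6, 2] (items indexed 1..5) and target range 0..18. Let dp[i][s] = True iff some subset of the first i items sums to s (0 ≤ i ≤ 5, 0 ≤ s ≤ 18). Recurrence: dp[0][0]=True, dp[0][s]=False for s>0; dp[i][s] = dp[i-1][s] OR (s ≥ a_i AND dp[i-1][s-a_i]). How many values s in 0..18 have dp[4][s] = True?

12

i\s   0   1   2   3   4   5   6   7   8   9  10  11  12  13  14  15  16  17  18
  0   T   F   F   F   F   F   F   F   F   F   F   F   F   F   F   F   F   F   F
  1   T   F   F   T   F   F   F   F   F   F   F   F   F   F   F   F   F   F   F
  2   T   F   F   T   T   F   F   T   F   F   F   F   F   F   F   F   F   F   F
  3   T   F   F   T   T   F   F   T   T   F   F   T   F   F   F   F   F   F   F
  4   T   F   F   T   T   F   T   T   T   T   T   T   F   T   T   F   F   T   F
  5   T   F   T   T   T   T   T   T   T   T   T   T   T   T   T   T   T   T   F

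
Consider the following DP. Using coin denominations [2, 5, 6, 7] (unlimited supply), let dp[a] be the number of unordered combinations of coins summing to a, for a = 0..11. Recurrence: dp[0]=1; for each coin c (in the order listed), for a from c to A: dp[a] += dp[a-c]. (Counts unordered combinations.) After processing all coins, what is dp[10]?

3

after  coin     0     1     2     3     4     5     6     7     8     9    10    11
          2     1     0     1     0     1     0     1     0     1     0     1     0
          5     1     0     1     0     1     1     1     1     1     1     2     1
          6     1     0     1     0     1     1     2     1     2     1     3     2
          7     1     0     1     0     1     1     2     2     2     2     3     3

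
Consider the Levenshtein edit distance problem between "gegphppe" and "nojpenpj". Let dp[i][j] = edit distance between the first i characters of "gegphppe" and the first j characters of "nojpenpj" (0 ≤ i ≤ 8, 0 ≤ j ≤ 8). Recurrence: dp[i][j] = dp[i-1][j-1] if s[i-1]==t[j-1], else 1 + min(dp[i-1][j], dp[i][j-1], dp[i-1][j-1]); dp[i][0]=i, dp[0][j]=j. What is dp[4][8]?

6

   ''  n  o  j  p  e  n  p  j
''  0  1  2  3  4  5  6  7  8
 g  1  1  2  3  4  5  6  7  8
 e  2  2  2  3  4  4  5  6  7
 g  3  3  3  3  4  5  5  6  7
 p  4  4  4  4  3  4  5  5  6
 h  5  5  5  5  4  4  5  6  6
 p  6  6  6  6  5  5  5  5  6
 p  7  7  7  7  6  6  6  5  6
 e  8  8  8  8  7  6  7  6  6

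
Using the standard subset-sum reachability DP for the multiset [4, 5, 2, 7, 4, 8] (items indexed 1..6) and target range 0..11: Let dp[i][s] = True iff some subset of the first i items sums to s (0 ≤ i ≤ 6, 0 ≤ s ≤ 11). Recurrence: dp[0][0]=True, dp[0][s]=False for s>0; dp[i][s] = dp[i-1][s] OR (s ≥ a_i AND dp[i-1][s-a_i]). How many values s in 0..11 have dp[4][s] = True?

8

i\s   0   1   2   3   4   5   6   7   8   9  10  11
  0   T   F   F   F   F   F   F   F   F   F   F   F
  1   T   F   F   F   T   F   F   F   F   F   F   F
  2   T   F   F   F   T   T   F   F   F   T   F   F
  3   T   F   T   F   T   T   T   T   F   T   F   T
  4   T   F   T   F   T   T   T   T   F   T   F   T
  5   T   F   T   F   T   T   T   T   T   T   T   T
  6   T   F   T   F   T   T   T   T   T   T   T   T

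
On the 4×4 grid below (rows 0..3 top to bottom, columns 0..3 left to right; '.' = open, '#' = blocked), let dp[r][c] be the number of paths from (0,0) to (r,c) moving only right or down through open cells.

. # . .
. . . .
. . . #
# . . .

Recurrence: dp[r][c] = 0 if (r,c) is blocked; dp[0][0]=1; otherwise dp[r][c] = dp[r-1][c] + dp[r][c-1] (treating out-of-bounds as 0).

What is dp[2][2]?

r\c   0   1   2   3
  0   1   0   0   0
  1   1   1   1   1
  2   1   2   3   0
  3   0   2   5   5

3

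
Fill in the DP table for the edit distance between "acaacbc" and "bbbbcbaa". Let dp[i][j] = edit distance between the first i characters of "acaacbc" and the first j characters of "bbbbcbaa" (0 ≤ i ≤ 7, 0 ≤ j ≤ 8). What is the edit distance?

   ''  b  b  b  b  c  b  a  a
''  0  1  2  3  4  5  6  7  8
 a  1  1  2  3  4  5  6  6  7
 c  2  2  2  3  4  4  5  6  7
 a  3  3  3  3  4  5  5  5  6
 a  4  4  4  4  4  5  6  5  5
 c  5  5  5  5  5  4  5  6  6
 b  6  5  5  5  5  5  4  5  6
 c  7  6  6  6  6  5  5  5  6

6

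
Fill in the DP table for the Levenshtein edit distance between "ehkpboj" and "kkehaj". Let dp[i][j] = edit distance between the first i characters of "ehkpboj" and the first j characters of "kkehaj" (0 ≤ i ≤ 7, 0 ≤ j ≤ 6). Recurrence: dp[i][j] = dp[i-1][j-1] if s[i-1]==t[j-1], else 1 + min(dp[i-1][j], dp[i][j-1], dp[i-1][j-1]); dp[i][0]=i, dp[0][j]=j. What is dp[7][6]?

5

   ''  k  k  e  h  a  j
''  0  1  2  3  4  5  6
 e  1  1  2  2  3  4  5
 h  2  2  2  3  2  3  4
 k  3  2  2  3  3  3  4
 p  4  3  3  3  4  4  4
 b  5  4  4  4  4  5  5
 o  6  5  5  5  5  5  6
 j  7  6  6  6  6  6  5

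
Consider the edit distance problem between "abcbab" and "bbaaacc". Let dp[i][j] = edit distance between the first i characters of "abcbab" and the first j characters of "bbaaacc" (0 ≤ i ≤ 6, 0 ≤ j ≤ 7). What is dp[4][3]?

   ''  b  b  a  a  a  c  c
''  0  1  2  3  4  5  6  7
 a  1  1  2  2  3  4  5  6
 b  2  1  1  2  3  4  5  6
 c  3  2  2  2  3  4  4  5
 b  4  3  2  3  3  4  5  5
 a  5  4  3  2  3  3  4  5
 b  6  5  4  3  3  4  4  5

3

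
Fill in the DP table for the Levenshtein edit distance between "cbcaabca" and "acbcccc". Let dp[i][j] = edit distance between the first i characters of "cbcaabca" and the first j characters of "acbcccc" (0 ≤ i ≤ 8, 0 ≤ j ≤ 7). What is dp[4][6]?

3

   ''  a  c  b  c  c  c  c
''  0  1  2  3  4  5  6  7
 c  1  1  1  2  3  4  5  6
 b  2  2  2  1  2  3  4  5
 c  3  3  2  2  1  2  3  4
 a  4  3  3  3  2  2  3  4
 a  5  4  4  4  3  3  3  4
 b  6  5  5  4  4  4  4  4
 c  7  6  5  5  4  4  4  4
 a  8  7  6  6  5  5  5  5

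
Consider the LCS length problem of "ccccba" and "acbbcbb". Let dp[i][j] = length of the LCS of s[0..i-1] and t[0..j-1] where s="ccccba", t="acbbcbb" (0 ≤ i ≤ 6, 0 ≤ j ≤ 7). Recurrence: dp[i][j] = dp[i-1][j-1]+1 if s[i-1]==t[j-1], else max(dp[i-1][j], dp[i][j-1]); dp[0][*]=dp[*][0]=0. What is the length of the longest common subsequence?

   ''  a  c  b  b  c  b  b
''  0  0  0  0  0  0  0  0
 c  0  0  1  1  1  1  1  1
 c  0  0  1  1  1  2  2  2
 c  0  0  1  1  1  2  2  2
 c  0  0  1  1  1  2  2  2
 b  0  0  1  2  2  2  3  3
 a  0  1  1  2  2  2  3  3

3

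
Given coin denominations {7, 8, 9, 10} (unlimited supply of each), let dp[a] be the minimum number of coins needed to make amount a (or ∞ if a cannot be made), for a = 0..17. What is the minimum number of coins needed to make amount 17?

2

 a  0  1  2  3  4  5  6  7  8  9 10 11 12 13 14 15 16 17
dp  0  -  -  -  -  -  -  1  1  1  1  -  -  -  2  2  2  2
(- denotes ∞ / unreachable)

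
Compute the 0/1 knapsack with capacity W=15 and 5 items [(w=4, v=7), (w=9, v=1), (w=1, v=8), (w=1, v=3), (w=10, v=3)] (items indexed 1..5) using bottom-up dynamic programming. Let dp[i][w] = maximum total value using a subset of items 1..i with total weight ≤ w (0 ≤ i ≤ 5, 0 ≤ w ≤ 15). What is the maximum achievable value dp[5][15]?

i\w   0   1   2   3   4   5   6   7   8   9  10  11  12  13  14  15
  0   0   0   0   0   0   0   0   0   0   0   0   0   0   0   0   0
  1   0   0   0   0   7   7   7   7   7   7   7   7   7   7   7   7
  2   0   0   0   0   7   7   7   7   7   7   7   7   7   8   8   8
  3   0   8   8   8   8  15  15  15  15  15  15  15  15  15  16  16
  4   0   8  11  11  11  15  18  18  18  18  18  18  18  18  18  19
  5   0   8  11  11  11  15  18  18  18  18  18  18  18  18  18  19

19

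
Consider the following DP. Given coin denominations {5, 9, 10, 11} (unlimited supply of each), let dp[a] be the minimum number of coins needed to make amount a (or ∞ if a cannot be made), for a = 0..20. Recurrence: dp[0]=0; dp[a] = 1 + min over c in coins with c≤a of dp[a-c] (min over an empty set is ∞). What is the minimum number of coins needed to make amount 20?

2

 a  0  1  2  3  4  5  6  7  8  9 10 11 12 13 14 15 16 17 18 19 20
dp  0  -  -  -  -  1  -  -  -  1  1  1  -  -  2  2  2  -  2  2  2
(- denotes ∞ / unreachable)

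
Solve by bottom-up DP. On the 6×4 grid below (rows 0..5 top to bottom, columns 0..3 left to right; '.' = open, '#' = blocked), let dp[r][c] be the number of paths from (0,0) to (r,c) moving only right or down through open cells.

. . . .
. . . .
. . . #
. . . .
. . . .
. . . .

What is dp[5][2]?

r\c   0   1   2   3
  0   1   1   1   1
  1   1   2   3   4
  2   1   3   6   0
  3   1   4  10  10
  4   1   5  15  25
  5   1   6  21  46

21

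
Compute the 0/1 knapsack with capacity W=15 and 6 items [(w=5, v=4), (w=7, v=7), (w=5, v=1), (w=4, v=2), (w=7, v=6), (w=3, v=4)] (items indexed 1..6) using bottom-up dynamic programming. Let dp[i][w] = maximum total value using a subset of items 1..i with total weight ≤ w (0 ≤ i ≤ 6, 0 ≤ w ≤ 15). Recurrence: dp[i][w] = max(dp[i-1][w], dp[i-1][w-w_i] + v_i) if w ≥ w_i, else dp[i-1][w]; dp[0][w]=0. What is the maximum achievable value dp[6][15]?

i\w   0   1   2   3   4   5   6   7   8   9  10  11  12  13  14  15
  0   0   0   0   0   0   0   0   0   0   0   0   0   0   0   0   0
  1   0   0   0   0   0   4   4   4   4   4   4   4   4   4   4   4
  2   0   0   0   0   0   4   4   7   7   7   7   7  11  11  11  11
  3   0   0   0   0   0   4   4   7   7   7   7   7  11  11  11  11
  4   0   0   0   0   2   4   4   7   7   7   7   9  11  11  11  11
  5   0   0   0   0   2   4   4   7   7   7   7   9  11  11  13  13
  6   0   0   0   4   4   4   4   7   8   8  11  11  11  11  13  15

15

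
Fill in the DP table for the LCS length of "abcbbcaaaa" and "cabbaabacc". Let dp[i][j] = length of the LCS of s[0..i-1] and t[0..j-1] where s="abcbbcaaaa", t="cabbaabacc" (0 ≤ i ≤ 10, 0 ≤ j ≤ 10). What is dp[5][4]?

3

   ''  c  a  b  b  a  a  b  a  c  c
''  0  0  0  0  0  0  0  0  0  0  0
 a  0  0  1  1  1  1  1  1  1  1  1
 b  0  0  1  2  2  2  2  2  2  2  2
 c  0  1  1  2  2  2  2  2  2  3  3
 b  0  1  1  2  3  3  3  3  3  3  3
 b  0  1  1  2  3  3  3  4  4  4  4
 c  0  1  1  2  3  3  3  4  4  5  5
 a  0  1  2  2  3  4  4  4  5  5  5
 a  0  1  2  2  3  4  5  5  5  5  5
 a  0  1  2  2  3  4  5  5  6  6  6
 a  0  1  2  2  3  4  5  5  6  6  6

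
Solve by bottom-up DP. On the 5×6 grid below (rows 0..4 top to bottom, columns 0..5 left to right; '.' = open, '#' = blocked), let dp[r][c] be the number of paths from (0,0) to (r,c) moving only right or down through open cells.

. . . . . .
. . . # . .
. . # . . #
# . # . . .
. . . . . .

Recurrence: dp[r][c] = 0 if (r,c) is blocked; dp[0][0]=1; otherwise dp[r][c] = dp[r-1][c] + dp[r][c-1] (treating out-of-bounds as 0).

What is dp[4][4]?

4

r\c   0   1   2   3   4   5
  0   1   1   1   1   1   1
  1   1   2   3   0   1   2
  2   1   3   0   0   1   0
  3   0   3   0   0   1   1
  4   0   3   3   3   4   5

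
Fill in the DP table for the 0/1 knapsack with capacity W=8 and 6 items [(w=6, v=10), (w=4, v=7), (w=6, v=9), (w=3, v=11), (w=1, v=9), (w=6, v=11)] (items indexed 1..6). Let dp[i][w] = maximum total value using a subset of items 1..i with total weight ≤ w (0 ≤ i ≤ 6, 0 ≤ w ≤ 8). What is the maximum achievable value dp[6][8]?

i\w   0   1   2   3   4   5   6   7   8
  0   0   0   0   0   0   0   0   0   0
  1   0   0   0   0   0   0  10  10  10
  2   0   0   0   0   7   7  10  10  10
  3   0   0   0   0   7   7  10  10  10
  4   0   0   0  11  11  11  11  18  18
  5   0   9   9  11  20  20  20  20  27
  6   0   9   9  11  20  20  20  20  27

27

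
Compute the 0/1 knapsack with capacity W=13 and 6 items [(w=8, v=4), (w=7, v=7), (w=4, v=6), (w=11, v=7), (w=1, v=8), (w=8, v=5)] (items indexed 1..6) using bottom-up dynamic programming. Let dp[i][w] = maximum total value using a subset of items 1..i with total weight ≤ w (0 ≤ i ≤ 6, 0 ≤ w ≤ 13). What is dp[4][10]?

i\w   0   1   2   3   4   5   6   7   8   9  10  11  12  13
  0   0   0   0   0   0   0   0   0   0   0   0   0   0   0
  1   0   0   0   0   0   0   0   0   4   4   4   4   4   4
  2   0   0   0   0   0   0   0   7   7   7   7   7   7   7
  3   0   0   0   0   6   6   6   7   7   7   7  13  13  13
  4   0   0   0   0   6   6   6   7   7   7   7  13  13  13
  5   0   8   8   8   8  14  14  14  15  15  15  15  21  21
  6   0   8   8   8   8  14  14  14  15  15  15  15  21  21

7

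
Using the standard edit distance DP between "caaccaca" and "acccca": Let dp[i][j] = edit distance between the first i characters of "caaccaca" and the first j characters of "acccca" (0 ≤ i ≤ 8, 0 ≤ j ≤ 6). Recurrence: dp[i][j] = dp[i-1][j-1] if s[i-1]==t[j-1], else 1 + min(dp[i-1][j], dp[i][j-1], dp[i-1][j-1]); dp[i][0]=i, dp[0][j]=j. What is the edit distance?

   ''  a  c  c  c  c  a
''  0  1  2  3  4  5  6
 c  1  1  1  2  3  4  5
 a  2  1  2  2  3  4  4
 a  3  2  2  3  3  4  4
 c  4  3  2  2  3  3  4
 c  5  4  3  2  2  3  4
 a  6  5  4  3  3  3  3
 c  7  6  5  4  3  3  4
 a  8  7  6  5  4  4  3

3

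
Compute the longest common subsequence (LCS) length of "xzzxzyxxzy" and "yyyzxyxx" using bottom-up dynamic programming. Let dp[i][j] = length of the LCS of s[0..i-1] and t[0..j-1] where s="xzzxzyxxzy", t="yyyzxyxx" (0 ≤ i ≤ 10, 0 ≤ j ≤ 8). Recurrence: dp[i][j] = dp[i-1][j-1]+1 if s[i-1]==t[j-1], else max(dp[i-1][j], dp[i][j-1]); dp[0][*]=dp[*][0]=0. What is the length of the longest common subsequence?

   ''  y  y  y  z  x  y  x  x
''  0  0  0  0  0  0  0  0  0
 x  0  0  0  0  0  1  1  1  1
 z  0  0  0  0  1  1  1  1  1
 z  0  0  0  0  1  1  1  1  1
 x  0  0  0  0  1  2  2  2  2
 z  0  0  0  0  1  2  2  2  2
 y  0  1  1  1  1  2  3  3  3
 x  0  1  1  1  1  2  3  4  4
 x  0  1  1  1  1  2  3  4  5
 z  0  1  1  1  2  2  3  4  5
 y  0  1  2  2  2  2  3  4  5

5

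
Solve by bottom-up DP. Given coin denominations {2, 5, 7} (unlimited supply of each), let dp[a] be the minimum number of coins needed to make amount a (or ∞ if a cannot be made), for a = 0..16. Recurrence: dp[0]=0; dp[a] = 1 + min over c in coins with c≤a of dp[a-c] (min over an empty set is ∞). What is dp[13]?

 a  0  1  2  3  4  5  6  7  8  9 10 11 12 13 14 15 16
dp  0  -  1  -  2  1  3  1  4  2  2  3  2  4  2  3  3
(- denotes ∞ / unreachable)

4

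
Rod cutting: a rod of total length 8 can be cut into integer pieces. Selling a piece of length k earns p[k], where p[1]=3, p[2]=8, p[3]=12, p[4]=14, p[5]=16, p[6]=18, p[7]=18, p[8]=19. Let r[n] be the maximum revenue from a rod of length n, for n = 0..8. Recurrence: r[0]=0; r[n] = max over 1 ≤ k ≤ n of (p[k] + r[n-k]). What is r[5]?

20

   n    0    1    2    3    4    5    6    7    8
r[n]    0    3    8   12   16   20   24   28   32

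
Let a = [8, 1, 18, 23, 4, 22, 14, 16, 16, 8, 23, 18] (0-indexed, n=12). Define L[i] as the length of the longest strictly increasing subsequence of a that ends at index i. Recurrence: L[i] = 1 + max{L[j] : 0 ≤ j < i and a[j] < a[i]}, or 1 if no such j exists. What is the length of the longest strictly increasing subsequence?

5

   i    0    1    2    3    4    5    6    7    8    9   10   11
a[i]    8    1   18   23    4   22   14   16   16    8   23   18
L[i]    1    1    2    3    2    3    3    4    4    3    5    5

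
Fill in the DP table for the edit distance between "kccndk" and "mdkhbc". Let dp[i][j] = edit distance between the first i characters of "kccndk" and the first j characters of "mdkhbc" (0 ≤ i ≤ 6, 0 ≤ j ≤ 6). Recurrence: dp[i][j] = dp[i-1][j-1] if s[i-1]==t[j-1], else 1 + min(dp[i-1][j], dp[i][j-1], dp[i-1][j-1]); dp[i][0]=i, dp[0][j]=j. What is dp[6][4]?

5

   ''  m  d  k  h  b  c
''  0  1  2  3  4  5  6
 k  1  1  2  2  3  4  5
 c  2  2  2  3  3  4  4
 c  3  3  3  3  4  4  4
 n  4  4  4  4  4  5  5
 d  5  5  4  5  5  5  6
 k  6  6  5  4  5  6  6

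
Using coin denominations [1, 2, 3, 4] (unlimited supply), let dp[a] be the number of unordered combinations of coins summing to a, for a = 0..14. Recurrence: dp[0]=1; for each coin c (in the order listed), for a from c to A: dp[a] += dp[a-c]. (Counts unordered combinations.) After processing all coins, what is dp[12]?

34

after  coin     0     1     2     3     4     5     6     7     8     9    10    11    12    13    14
          1     1     1     1     1     1     1     1     1     1     1     1     1     1     1     1
          2     1     1     2     2     3     3     4     4     5     5     6     6     7     7     8
          3     1     1     2     3     4     5     7     8    10    12    14    16    19    21    24
          4     1     1     2     3     5     6     9    11    15    18    23    27    34    39    47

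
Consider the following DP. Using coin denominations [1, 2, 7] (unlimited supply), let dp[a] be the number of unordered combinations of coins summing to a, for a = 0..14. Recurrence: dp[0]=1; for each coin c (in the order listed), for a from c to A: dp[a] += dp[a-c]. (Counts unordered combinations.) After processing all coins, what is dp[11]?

9

after  coin     0     1     2     3     4     5     6     7     8     9    10    11    12    13    14
          1     1     1     1     1     1     1     1     1     1     1     1     1     1     1     1
          2     1     1     2     2     3     3     4     4     5     5     6     6     7     7     8
          7     1     1     2     2     3     3     4     5     6     7     8     9    10    11    13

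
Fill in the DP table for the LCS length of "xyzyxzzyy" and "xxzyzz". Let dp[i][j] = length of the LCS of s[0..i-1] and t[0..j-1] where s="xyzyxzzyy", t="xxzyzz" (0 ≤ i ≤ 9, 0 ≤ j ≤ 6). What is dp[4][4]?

3

   ''  x  x  z  y  z  z
''  0  0  0  0  0  0  0
 x  0  1  1  1  1  1  1
 y  0  1  1  1  2  2  2
 z  0  1  1  2  2  3  3
 y  0  1  1  2  3  3  3
 x  0  1  2  2  3  3  3
 z  0  1  2  3  3  4  4
 z  0  1  2  3  3  4  5
 y  0  1  2  3  4  4  5
 y  0  1  2  3  4  4  5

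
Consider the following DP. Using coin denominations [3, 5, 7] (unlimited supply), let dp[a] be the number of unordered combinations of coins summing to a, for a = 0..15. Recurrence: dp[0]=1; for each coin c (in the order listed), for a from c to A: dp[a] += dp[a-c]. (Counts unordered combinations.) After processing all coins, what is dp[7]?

1

after  coin     0     1     2     3     4     5     6     7     8     9    10    11    12    13    14    15
          3     1     0     0     1     0     0     1     0     0     1     0     0     1     0     0     1
          5     1     0     0     1     0     1     1     0     1     1     1     1     1     1     1     2
          7     1     0     0     1     0     1     1     1     1     1     2     1     2     2     2     3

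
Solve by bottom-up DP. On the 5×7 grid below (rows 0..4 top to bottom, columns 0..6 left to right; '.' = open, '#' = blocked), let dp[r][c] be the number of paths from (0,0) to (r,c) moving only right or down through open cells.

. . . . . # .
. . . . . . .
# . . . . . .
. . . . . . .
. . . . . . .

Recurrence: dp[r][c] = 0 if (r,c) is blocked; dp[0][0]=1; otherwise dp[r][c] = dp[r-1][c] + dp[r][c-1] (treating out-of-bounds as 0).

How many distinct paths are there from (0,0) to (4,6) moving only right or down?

r\c   0   1   2   3   4   5   6
  0   1   1   1   1   1   0   0
  1   1   2   3   4   5   5   5
  2   0   2   5   9  14  19  24
  3   0   2   7  16  30  49  73
  4   0   2   9  25  55 104 177

177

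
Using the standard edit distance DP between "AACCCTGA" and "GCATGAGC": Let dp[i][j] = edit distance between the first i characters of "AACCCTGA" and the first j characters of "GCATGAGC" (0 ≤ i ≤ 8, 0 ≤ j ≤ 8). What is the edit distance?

6

   ''  G  C  A  T  G  A  G  C
''  0  1  2  3  4  5  6  7  8
 A  1  1  2  2  3  4  5  6  7
 A  2  2  2  2  3  4  4  5  6
 C  3  3  2  3  3  4  5  5  5
 C  4  4  3  3  4  4  5  6  5
 C  5  5  4  4  4  5  5  6  6
 T  6  6  5  5  4  5  6  6  7
 G  7  6  6  6  5  4  5  6  7
 A  8  7  7  6  6  5  4  5  6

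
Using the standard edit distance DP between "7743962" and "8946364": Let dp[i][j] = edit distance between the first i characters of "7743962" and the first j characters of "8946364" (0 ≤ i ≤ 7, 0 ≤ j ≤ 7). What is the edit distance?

   ''  8  9  4  6  3  6  4
''  0  1  2  3  4  5  6  7
 7  1  1  2  3  4  5  6  7
 7  2  2  2  3  4  5  6  7
 4  3  3  3  2  3  4  5  6
 3  4  4  4  3  3  3  4  5
 9  5  5  4  4  4  4  4  5
 6  6  6  5  5  4  5  4  5
 2  7  7  6  6  5  5  5  5

5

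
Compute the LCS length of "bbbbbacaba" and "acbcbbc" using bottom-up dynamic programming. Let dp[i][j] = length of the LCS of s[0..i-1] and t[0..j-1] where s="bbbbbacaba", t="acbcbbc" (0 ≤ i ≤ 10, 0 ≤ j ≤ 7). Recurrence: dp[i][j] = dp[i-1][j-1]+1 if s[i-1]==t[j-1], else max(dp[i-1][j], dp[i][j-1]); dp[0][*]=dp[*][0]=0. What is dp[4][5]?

   ''  a  c  b  c  b  b  c
''  0  0  0  0  0  0  0  0
 b  0  0  0  1  1  1  1  1
 b  0  0  0  1  1  2  2  2
 b  0  0  0  1  1  2  3  3
 b  0  0  0  1  1  2  3  3
 b  0  0  0  1  1  2  3  3
 a  0  1  1  1  1  2  3  3
 c  0  1  2  2  2  2  3  4
 a  0  1  2  2  2  2  3  4
 b  0  1  2  3  3  3  3  4
 a  0  1  2  3  3  3  3  4

2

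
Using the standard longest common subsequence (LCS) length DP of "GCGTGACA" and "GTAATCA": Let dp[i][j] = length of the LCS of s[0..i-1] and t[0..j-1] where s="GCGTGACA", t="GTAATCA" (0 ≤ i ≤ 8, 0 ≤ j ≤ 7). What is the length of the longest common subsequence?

   ''  G  T  A  A  T  C  A
''  0  0  0  0  0  0  0  0
 G  0  1  1  1  1  1  1  1
 C  0  1  1  1  1  1  2  2
 G  0  1  1  1  1  1  2  2
 T  0  1  2  2  2  2  2  2
 G  0  1  2  2  2  2  2  2
 A  0  1  2  3  3  3  3  3
 C  0  1  2  3  3  3  4  4
 A  0  1  2  3  4  4  4  5

5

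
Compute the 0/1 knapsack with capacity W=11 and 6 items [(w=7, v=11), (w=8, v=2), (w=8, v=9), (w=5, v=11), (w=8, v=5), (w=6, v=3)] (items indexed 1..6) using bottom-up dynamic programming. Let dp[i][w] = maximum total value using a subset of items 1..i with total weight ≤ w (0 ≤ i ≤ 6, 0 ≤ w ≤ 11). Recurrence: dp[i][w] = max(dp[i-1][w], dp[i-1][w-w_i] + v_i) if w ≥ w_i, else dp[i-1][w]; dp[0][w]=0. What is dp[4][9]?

11

i\w   0   1   2   3   4   5   6   7   8   9  10  11
  0   0   0   0   0   0   0   0   0   0   0   0   0
  1   0   0   0   0   0   0   0  11  11  11  11  11
  2   0   0   0   0   0   0   0  11  11  11  11  11
  3   0   0   0   0   0   0   0  11  11  11  11  11
  4   0   0   0   0   0  11  11  11  11  11  11  11
  5   0   0   0   0   0  11  11  11  11  11  11  11
  6   0   0   0   0   0  11  11  11  11  11  11  14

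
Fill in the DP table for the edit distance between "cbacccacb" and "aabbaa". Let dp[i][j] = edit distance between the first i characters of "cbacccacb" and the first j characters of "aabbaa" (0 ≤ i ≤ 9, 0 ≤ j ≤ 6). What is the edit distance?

7

   ''  a  a  b  b  a  a
''  0  1  2  3  4  5  6
 c  1  1  2  3  4  5  6
 b  2  2  2  2  3  4  5
 a  3  2  2  3  3  3  4
 c  4  3  3  3  4  4  4
 c  5  4  4  4  4  5  5
 c  6  5  5  5  5  5  6
 a  7  6  5  6  6  5  5
 c  8  7  6  6  7  6  6
 b  9  8  7  6  6  7  7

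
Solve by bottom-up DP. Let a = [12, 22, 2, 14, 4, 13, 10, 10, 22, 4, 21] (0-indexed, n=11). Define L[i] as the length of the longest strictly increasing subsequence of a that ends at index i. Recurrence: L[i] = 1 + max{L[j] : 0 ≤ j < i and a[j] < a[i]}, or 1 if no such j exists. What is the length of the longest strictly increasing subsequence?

   i    0    1    2    3    4    5    6    7    8    9   10
a[i]   12   22    2   14    4   13   10   10   22    4   21
L[i]    1    2    1    2    2    3    3    3    4    2    4

4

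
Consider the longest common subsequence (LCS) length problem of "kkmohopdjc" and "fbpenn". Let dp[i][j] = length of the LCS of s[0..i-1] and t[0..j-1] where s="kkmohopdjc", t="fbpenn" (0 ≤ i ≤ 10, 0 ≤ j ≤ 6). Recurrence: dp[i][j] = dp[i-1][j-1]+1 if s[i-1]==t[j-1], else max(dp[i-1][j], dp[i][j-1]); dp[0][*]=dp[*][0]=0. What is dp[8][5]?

1

   ''  f  b  p  e  n  n
''  0  0  0  0  0  0  0
 k  0  0  0  0  0  0  0
 k  0  0  0  0  0  0  0
 m  0  0  0  0  0  0  0
 o  0  0  0  0  0  0  0
 h  0  0  0  0  0  0  0
 o  0  0  0  0  0  0  0
 p  0  0  0  1  1  1  1
 d  0  0  0  1  1  1  1
 j  0  0  0  1  1  1  1
 c  0  0  0  1  1  1  1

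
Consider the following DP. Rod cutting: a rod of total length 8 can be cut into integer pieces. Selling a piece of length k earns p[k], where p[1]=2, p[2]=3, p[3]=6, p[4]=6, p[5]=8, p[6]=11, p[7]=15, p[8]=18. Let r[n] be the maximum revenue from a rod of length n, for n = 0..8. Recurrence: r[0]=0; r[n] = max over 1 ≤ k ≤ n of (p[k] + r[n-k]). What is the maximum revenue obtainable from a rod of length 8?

18

   n    0    1    2    3    4    5    6    7    8
r[n]    0    2    4    6    8   10   12   15   18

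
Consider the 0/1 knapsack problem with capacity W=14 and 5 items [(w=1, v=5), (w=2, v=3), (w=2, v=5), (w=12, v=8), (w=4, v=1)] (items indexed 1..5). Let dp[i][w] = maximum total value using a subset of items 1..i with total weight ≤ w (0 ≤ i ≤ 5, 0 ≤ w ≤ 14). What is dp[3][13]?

i\w   0   1   2   3   4   5   6   7   8   9  10  11  12  13  14
  0   0   0   0   0   0   0   0   0   0   0   0   0   0   0   0
  1   0   5   5   5   5   5   5   5   5   5   5   5   5   5   5
  2   0   5   5   8   8   8   8   8   8   8   8   8   8   8   8
  3   0   5   5  10  10  13  13  13  13  13  13  13  13  13  13
  4   0   5   5  10  10  13  13  13  13  13  13  13  13  13  13
  5   0   5   5  10  10  13  13  13  13  14  14  14  14  14  14

13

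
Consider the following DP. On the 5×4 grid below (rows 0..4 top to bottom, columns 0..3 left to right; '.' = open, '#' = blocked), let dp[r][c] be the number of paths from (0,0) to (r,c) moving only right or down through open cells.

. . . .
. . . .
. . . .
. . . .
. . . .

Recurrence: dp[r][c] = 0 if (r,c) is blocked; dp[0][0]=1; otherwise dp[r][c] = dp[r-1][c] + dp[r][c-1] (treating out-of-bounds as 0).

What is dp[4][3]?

35

r\c   0   1   2   3
  0   1   1   1   1
  1   1   2   3   4
  2   1   3   6  10
  3   1   4  10  20
  4   1   5  15  35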